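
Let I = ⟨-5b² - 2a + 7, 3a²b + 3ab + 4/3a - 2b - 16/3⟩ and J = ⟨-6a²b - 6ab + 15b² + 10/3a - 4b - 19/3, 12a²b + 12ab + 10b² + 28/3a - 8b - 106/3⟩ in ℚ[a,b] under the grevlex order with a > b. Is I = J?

Equality of ideals is decidable: compute both reduced Gröbner bases (unique for the ordering) and check whether they agree.
Buchberger on the first generating set:
f_1 = -5b² - 2a + 7, LT = b².
f_2 = 3a²b + 3ab + 4/3a - 2b - 16/3, LT = a²b.

S(f_1,f_2): lcm = a²b². S = ⅖a³ - ab² - 7/5a² - 4/9ab + ⅔b² + 16/9b.
  reduce S modulo (f_1, f_2):
  remainder ⅖a³ - a² - 4/9ab - 5/3a + 16/9b + 14/15 ≠ 0; add g_3 = ⅖a³ - a² - 4/9ab - 5/3a + 16/9b + 14/15 to the basis.

The other S-polynomials (S(f_1,g_3), S(f_2,g_3)) all reduce to 0 modulo the current basis, so we have a Gröbner basis.
Inter-reduce: drop elements whose leading term is divisible by another's, tail-reduce, and make monic.
Reduced Gröbner basis: {a³ - 5/2a² - 10/9ab - 25/6a + 40/9b + 7/3, a²b + ab + 4/9a - ⅔b - 16/9, b² + ⅖a - 7/5}.

Buchberger on the second generating set:
h_1 = -6a²b - 6ab + 15b² + 10/3a - 4b - 19/3, LT = a²b.
h_2 = 12a²b + 12ab + 10b² + 28/3a - 8b - 106/3, LT = a²b.

S(h_1,h_2): lcm = a²b. S = -10/3b² - 4/3a + 4/3b + 4.
  reduce S modulo (h_1, h_2):
  remainder -10/3b² - 4/3a + 4/3b + 4 ≠ 0; add k_3 = -10/3b² - 4/3a + 4/3b + 4 to the basis.

S(h_1,k_3): lcm = a²b². S = -⅖a³ + ⅖a²b + ab² - 5/2b³ + 6/5a² - 5/9ab + ⅔b² + 19/18b.
  reduce S modulo (h_1, h_2, k_3):
  remainder -⅖a³ + ⅘a² + 4/9ab + 52/45a - 35/18b + 17/45 ≠ 0; add k_4 = -⅖a³ + ⅘a² + 4/9ab + 52/45a - 35/18b + 17/45 to the basis.

The other S-polynomials (S(h_2,k_3), S(h_1,k_4), S(h_2,k_4), S(k_3,k_4)) all reduce to 0 modulo the current basis, so we have a Gröbner basis.
Inter-reduce: drop elements whose leading term is divisible by another's, tail-reduce, and make monic.
Reduced Gröbner basis: {a³ - 2a² - 10/9ab - 26/9a + 175/36b - 17/18, a²b + ab + 4/9a - ⅓b - 35/18, b² + ⅖a - ⅖b - 6/5}.

The bases are distinct; the ideals are different.
The same test decides containment: I ⊆ J iff every generator of I reduces to 0 modulo a Gröbner basis of J.

No, the ideals differ.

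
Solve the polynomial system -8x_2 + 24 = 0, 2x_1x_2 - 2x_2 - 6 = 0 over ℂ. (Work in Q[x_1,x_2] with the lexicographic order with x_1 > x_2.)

{(2, 3)}

Compute a lex Gröbner basis by Buchberger's algorithm.
f_1 = -8x_2 + 24, LT = x_2.
f_2 = 2x_1x_2 - 2x_2 - 6, LT = x_1x_2.

S(f_1,f_2): lcm = x_1x_2. S = -3x_1 + x_2 + 3.
  leading term x_1: no divisor's leading term divides it; move -3x_1 to the remainder.
  leading term x_2: subtract (-1/8)·f_1 from x_2 + 3 → 6
  leading term 1: no divisor's leading term divides it; move 6 to the remainder.
  remainder -3x_1 + 6 ≠ 0; add h_3 = -3x_1 + 6 to the basis.

S(f_1,h_3): leading monomials are coprime, so the S-polynomial reduces to 0 (Buchberger's first criterion).
S(f_2,h_3): lcm = x_1x_2. S = x_2 - 3.
  leading term x_2: subtract (-1/8)·f_1 from x_2 - 3 → 0
  remainder 0.

Every S-polynomial of the final basis reduces to 0, so we have a Gröbner basis.
Inter-reduce: drop elements whose leading term is divisible by another's, tail-reduce, and make monic.
Reduced Gröbner basis: {x_1 - 2, x_2 - 3}.

From the last basis element, x_2 - 3 = 0, so x_2 takes values in {3}. Each choice, substituted upward through the basis, yields the corresponding point(s) of the solution set.
  x_2 = 3: the earlier basis element becomes x_1 - 2 = 0, giving x_1 = 2 — point (2, 3).
Each listed point satisfies every original equation (direct substitution).
This is the nonlinear analogue of row-reducing a linear system.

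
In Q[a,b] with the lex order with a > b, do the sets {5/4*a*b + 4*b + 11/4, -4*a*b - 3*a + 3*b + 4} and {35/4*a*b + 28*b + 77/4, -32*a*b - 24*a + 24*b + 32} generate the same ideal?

For a fixed monomial order, each ideal has a unique reduced Gröbner basis; comparing bases decides equality.
Buchberger on the first generating set:
f_1 = 5/4*a*b + 4*b + 11/4, LT = a*b.
f_2 = -4*a*b - 3*a + 3*b + 4, LT = a*b.

S(f_1,f_2): lcm = a*b. S = -3/4*a + 79/20*b + 16/5.
  leading term a: no divisor's leading term divides it; move -3/4*a to the remainder.
  leading term b: no divisor's leading term divides it; move 79/20*b to the remainder.
  leading term 1: no divisor's leading term divides it; move 16/5 to the remainder.
  remainder -3/4*a + 79/20*b + 16/5 ≠ 0; add g_3 = -3/4*a + 79/20*b + 16/5 to the basis.

S(f_1,g_3): lcm = a*b. S = 79/15*b**2 + 112/15*b + 11/5.
  leading term b**2: no divisor's leading term divides it; move 79/15*b**2 to the remainder.
  leading term b: no divisor's leading term divides it; move 112/15*b to the remainder.
  leading term 1: no divisor's leading term divides it; move 11/5 to the remainder.
  remainder 79/15*b**2 + 112/15*b + 11/5 ≠ 0; add g_4 = 79/15*b**2 + 112/15*b + 11/5 to the basis.

The other S-polynomials (S(f_2,g_3), S(f_1,g_4), S(f_2,g_4), S(g_3,g_4)) all reduce to 0 modulo the current basis, so we have a Gröbner basis.
Inter-reduce: drop elements whose leading term is divisible by another's, tail-reduce, and make monic.
Reduced Gröbner basis: {a - 79/15*b - 64/15, b**2 + 112/79*b + 33/79}.

Buchberger on the second generating set:
h_1 = 35/4*a*b + 28*b + 77/4, LT = a*b.
h_2 = -32*a*b - 24*a + 24*b + 32, LT = a*b.

S(h_1,h_2): lcm = a*b. S = -3/4*a + 79/20*b + 16/5.
  leading term a: no divisor's leading term divides it; move -3/4*a to the remainder.
  leading term b: no divisor's leading term divides it; move 79/20*b to the remainder.
  leading term 1: no divisor's leading term divides it; move 16/5 to the remainder.
  remainder -3/4*a + 79/20*b + 16/5 ≠ 0; add k_3 = -3/4*a + 79/20*b + 16/5 to the basis.

S(h_1,k_3): lcm = a*b. S = 79/15*b**2 + 112/15*b + 11/5.
  leading term b**2: no divisor's leading term divides it; move 79/15*b**2 to the remainder.
  leading term b: no divisor's leading term divides it; move 112/15*b to the remainder.
  leading term 1: no divisor's leading term divides it; move 11/5 to the remainder.
  remainder 79/15*b**2 + 112/15*b + 11/5 ≠ 0; add k_4 = 79/15*b**2 + 112/15*b + 11/5 to the basis.

The other S-polynomials (S(h_2,k_3), S(h_1,k_4), S(h_2,k_4), S(k_3,k_4)) all reduce to 0 modulo the current basis, so we have a Gröbner basis.
Inter-reduce: drop elements whose leading term is divisible by another's, tail-reduce, and make monic.
Reduced Gröbner basis: {a - 79/15*b - 64/15, b**2 + 112/79*b + 33/79}.

The two bases agree; hence the ideals are identical.
The choice of monomial ordering does not affect the verdict — as long as both bases are computed under the same ordering, their equality decides ideal equality.

Yes, the ideals are equal.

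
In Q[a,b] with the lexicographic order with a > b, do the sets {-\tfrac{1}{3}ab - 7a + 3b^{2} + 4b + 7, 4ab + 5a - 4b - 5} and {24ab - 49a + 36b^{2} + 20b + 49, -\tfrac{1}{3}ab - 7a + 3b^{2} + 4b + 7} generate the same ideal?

For a fixed monomial order, each ideal has a unique reduced Gröbner basis; comparing bases decides equality.
Buchberger on the first generating set:
f_1 = -\tfrac{1}{3}ab - 7a + 3b^{2} + 4b + 7, LT = ab.
f_2 = 4ab + 5a - 4b - 5, LT = ab.

S(f_1,f_2): lcm = ab. S = \tfrac{79}{4}a - 9b^{2} - 11b - \tfrac{79}{4}.
  leading term a: no divisor's leading term divides it; move \tfrac{79}{4}a to the remainder.
  leading term b^{2}: no divisor's leading term divides it; move -9b^{2} to the remainder.
  leading term b: no divisor's leading term divides it; move -11b to the remainder.
  leading term 1: no divisor's leading term divides it; move -\tfrac{79}{4} to the remainder.
  remainder \tfrac{79}{4}a - 9b^{2} - 11b - \tfrac{79}{4} ≠ 0; add g_3 = \tfrac{79}{4}a - 9b^{2} - 11b - \tfrac{79}{4} to the basis.

S(f_1,g_3): lcm = ab. S = 21a + \tfrac{36}{79}b^{3} - \tfrac{667}{79}b^{2} - 11b - 21.
  leading term a: subtract (\tfrac{84}{79})·g_3 from 21a + \tfrac{36}{79}b^{3} - \tfrac{667}{79}b^{2} - 11b - 21 → \tfrac{36}{79}b^{3} + \tfrac{89}{79}b^{2} + \tfrac{55}{79}b
  leading term b^{3}: no divisor's leading term divides it; move \tfrac{36}{79}b^{3} to the remainder.
  leading term b^{2}: no divisor's leading term divides it; move \tfrac{89}{79}b^{2} to the remainder.
  leading term b: no divisor's leading term divides it; move \tfrac{55}{79}b to the remainder.
  remainder \tfrac{36}{79}b^{3} + \tfrac{89}{79}b^{2} + \tfrac{55}{79}b ≠ 0; add g_4 = \tfrac{36}{79}b^{3} + \tfrac{89}{79}b^{2} + \tfrac{55}{79}b to the basis.

The other S-polynomials (S(f_2,g_3), S(f_1,g_4), S(f_2,g_4), S(g_3,g_4)) all reduce to 0 modulo the current basis, so we have a Gröbner basis.
Inter-reduce: drop elements whose leading term is divisible by another's, tail-reduce, and make monic.
Reduced Gröbner basis: {a - \tfrac{36}{79}b^{2} - \tfrac{44}{79}b - 1, b^{3} + \tfrac{89}{36}b^{2} + \tfrac{55}{36}b}.

Buchberger on the second generating set:
h_1 = 24ab - 49a + 36b^{2} + 20b + 49, LT = ab.
h_2 = -\tfrac{1}{3}ab - 7a + 3b^{2} + 4b + 7, LT = ab.

S(h_1,h_2): lcm = ab. S = -\tfrac{553}{24}a + \tfrac{21}{2}b^{2} + \tfrac{77}{6}b + \tfrac{553}{24}.
  leading term a: no divisor's leading term divides it; move -\tfrac{553}{24}a to the remainder.
  leading term b^{2}: no divisor's leading term divides it; move \tfrac{21}{2}b^{2} to the remainder.
  leading term b: no divisor's leading term divides it; move \tfrac{77}{6}b to the remainder.
  leading term 1: no divisor's leading term divides it; move \tfrac{553}{24} to the remainder.
  remainder -\tfrac{553}{24}a + \tfrac{21}{2}b^{2} + \tfrac{77}{6}b + \tfrac{553}{24} ≠ 0; add k_3 = -\tfrac{553}{24}a + \tfrac{21}{2}b^{2} + \tfrac{77}{6}b + \tfrac{553}{24} to the basis.

S(h_1,k_3): lcm = ab. S = -\tfrac{49}{24}a + \tfrac{36}{79}b^{3} + \tfrac{325}{158}b^{2} + \tfrac{11}{6}b + \tfrac{49}{24}.
  leading term a: subtract (\tfrac{7}{79})·k_3 from -\tfrac{49}{24}a + \tfrac{36}{79}b^{3} + \tfrac{325}{158}b^{2} + \tfrac{11}{6}b + \tfrac{49}{24} → \tfrac{36}{79}b^{3} + \tfrac{89}{79}b^{2} + \tfrac{55}{79}b
  leading term b^{3}: no divisor's leading term divides it; move \tfrac{36}{79}b^{3} to the remainder.
  leading term b^{2}: no divisor's leading term divides it; move \tfrac{89}{79}b^{2} to the remainder.
  leading term b: no divisor's leading term divides it; move \tfrac{55}{79}b to the remainder.
  remainder \tfrac{36}{79}b^{3} + \tfrac{89}{79}b^{2} + \tfrac{55}{79}b ≠ 0; add k_4 = \tfrac{36}{79}b^{3} + \tfrac{89}{79}b^{2} + \tfrac{55}{79}b to the basis.

The other S-polynomials (S(h_2,k_3), S(h_1,k_4), S(h_2,k_4), S(k_3,k_4)) all reduce to 0 modulo the current basis, so we have a Gröbner basis.
Inter-reduce: drop elements whose leading term is divisible by another's, tail-reduce, and make monic.
Reduced Gröbner basis: {a - \tfrac{36}{79}b^{2} - \tfrac{44}{79}b - 1, b^{3} + \tfrac{89}{36}b^{2} + \tfrac{55}{36}b}.

Same reduced basis, so the two generating sets span the same ideal.

Yes, the ideals are equal.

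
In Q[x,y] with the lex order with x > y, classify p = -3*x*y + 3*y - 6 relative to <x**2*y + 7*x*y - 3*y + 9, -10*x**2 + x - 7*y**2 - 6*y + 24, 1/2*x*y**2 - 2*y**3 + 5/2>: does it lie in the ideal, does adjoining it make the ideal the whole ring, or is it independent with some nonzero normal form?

First compute the reduced Gröbner basis of I by Buchberger's algorithm.
f_1 = x**2*y + 7*x*y - 3*y + 9, LT = x**2*y.
f_2 = -10*x**2 + x - 7*y**2 - 6*y + 24, LT = x**2.
f_3 = 1/2*x*y**2 - 2*y**3 + 5/2, LT = x*y**2.

S(f_1,f_2): lcm = x**2*y. S = 71/10*x*y - 7/10*y**3 - 3/5*y**2 - 3/5*y + 9.
  reduce S modulo (f_1, f_2, f_3):
  remainder 71/10*x*y - 7/10*y**3 - 3/5*y**2 - 3/5*y + 9 ≠ 0; add h_4 = 71/10*x*y - 7/10*y**3 - 3/5*y**2 - 3/5*y + 9 to the basis.

S(f_1,f_3): lcm = x**2*y**2. S = 4*x*y**3 + 7*x*y**2 - 5*x - 3*y**2 + 9*y.
  reduce S modulo (f_1, f_2, f_3, h_4):
  remainder -5*x + 16*y**4 + 28*y**3 - 3*y**2 - 11*y - 35 ≠ 0; add h_5 = -5*x + 16*y**4 + 28*y**3 - 3*y**2 - 11*y - 35 to the basis.

S(f_2,f_3): lcm = x**2*y**2. S = 4*x*y**3 - 1/10*x*y**2 - 5*x + 7/10*y**4 + 3/5*y**3 - 12/5*y**2.
  reduce S modulo (f_1, f_2, f_3, h_4, h_5):
  remainder 7/10*y**4 - 139/5*y**3 + 3/5*y**2 - 9*y + 71/2 ≠ 0; add h_6 = 7/10*y**4 - 139/5*y**3 + 3/5*y**2 - 9*y + 71/2 to the basis.

S(f_1,h_4): lcm = x**2*y. S = 7/71*x*y**3 + 6/71*x*y**2 + 503/71*x*y - 90/71*x - 3*y + 9.
  reduce S modulo (f_1, f_2, f_3, h_4, h_5, h_6):
  remainder -5345793/35287*y**3 + 158724/35287*y**2 - 1665124/35287*y + 6852193/35287 ≠ 0; add h_7 = -5345793/35287*y**3 + 158724/35287*y**2 - 1665124/35287*y + 6852193/35287 to the basis.

S(f_1,h_5): lcm = x**2*y. S = 16/5*x*y**5 + 28/5*x*y**4 - 3/5*x*y**3 - 11/5*x*y**2 - 3*y + 9.
  reduce S modulo (f_1, f_2, f_3, h_4, h_5, h_6, h_7):
  remainder 1880289461404/145524365*y**2 - 21693483971624/1309719285*y + 4770878818988/1309719285 ≠ 0; add h_8 = 1880289461404/145524365*y**2 - 21693483971624/1309719285*y + 4770878818988/1309719285 to the basis.

S(f_2,h_5): lcm = x**2. S = 16/5*x*y**4 + 28/5*x*y**3 - 3/5*x*y**2 - 11/5*x*y - 71/10*x + 7/10*y**2 + 3/5*y - 12/5.
  reduce S modulo (f_1, f_2, f_3, h_4, h_5, h_6, h_7, h_8):
  remainder 499832247137011/70510854802650*y - 499832247137011/70510854802650 ≠ 0; add h_9 = 499832247137011/70510854802650*y - 499832247137011/70510854802650 to the basis.

The other S-polynomials (S(f_2,h_4), S(f_3,h_4), S(f_3,h_5), S(h_4,h_5), S(f_1,h_6), S(f_2,h_6), S(f_3,h_6), S(h_4,h_6), S(h_5,h_6), S(f_1,h_7), S(f_2,h_7), S(f_3,h_7), S(h_4,h_7), S(h_5,h_7), S(h_6,h_7), S(f_1,h_8), S(f_2,h_8), S(f_3,h_8), S(h_4,h_8), S(h_5,h_8), S(h_6,h_8), S(h_7,h_8), S(f_1,h_9), S(f_2,h_9), S(f_3,h_9), S(h_4,h_9), S(h_5,h_9), S(h_6,h_9), S(h_7,h_9), S(h_8,h_9)) all reduce to 0 modulo the current basis, so we have a Gröbner basis.
Inter-reduce: drop elements whose leading term is divisible by another's, tail-reduce, and make monic.
Reduced Gröbner basis: {x + 1, y - 1}.
Label its elements g_1 = x + 1, g_2 = y - 1.

Reduce p = -3*x*y + 3*y - 6 modulo G:
  leading term x*y: subtract (-3*y)·g_1 from -3*x*y + 3*y - 6 → 6*y - 6
  leading term y: subtract (6)·g_2 from 6*y - 6 → 0
  normal form = 0.
Since the normal form is 0, p ∈ I.

-3*x*y + 3*y - 6 lies in I (it reduces to 0).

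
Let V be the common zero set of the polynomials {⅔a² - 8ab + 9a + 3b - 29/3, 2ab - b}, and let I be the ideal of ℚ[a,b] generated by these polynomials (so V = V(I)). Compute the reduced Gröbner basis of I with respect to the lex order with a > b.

f_1 = ⅔a² - 8ab + 9a + 3b - 29/3, LT = a².
f_2 = 2ab - b, LT = ab.

S(f_1,f_2): lcm = a²b. S = -12ab² + 14ab + 9/2b² - 29/2b.
  leading term ab²: subtract (-6b)·f_2 from -12ab² + 14ab + 9/2b² - 29/2b → 14ab - 3/2b² - 29/2b
  leading term ab: subtract (7)·f_2 from 14ab - 3/2b² - 29/2b → -3/2b² - 15/2b
  leading term b²: no divisor's leading term divides it; move -3/2b² to the remainder.
  leading term b: no divisor's leading term divides it; move -15/2b to the remainder.
  remainder -3/2b² - 15/2b ≠ 0; add g_3 = -3/2b² - 15/2b to the basis.

The other S-polynomials (S(f_1,g_3), S(f_2,g_3)) all reduce to 0 modulo the current basis, so we have a Gröbner basis.

G = {a² + 27/2a - 3/2b - 29/2, ab - ½b, b² + 5b}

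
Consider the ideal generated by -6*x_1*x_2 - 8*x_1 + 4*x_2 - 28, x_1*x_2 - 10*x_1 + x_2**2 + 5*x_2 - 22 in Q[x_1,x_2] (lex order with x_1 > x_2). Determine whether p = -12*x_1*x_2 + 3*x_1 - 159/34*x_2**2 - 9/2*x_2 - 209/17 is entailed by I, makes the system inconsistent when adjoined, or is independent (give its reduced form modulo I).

Adjoining -12*x_1*x_2 + 3*x_1 - 159/34*x_2**2 - 9/2*x_2 - 209/17 makes the ideal the whole ring: the system is inconsistent.

First compute the reduced Gröbner basis of I by Buchberger's algorithm.
f_1 = -6*x_1*x_2 - 8*x_1 + 4*x_2 - 28, LT = x_1*x_2.
f_2 = x_1*x_2 - 10*x_1 + x_2**2 + 5*x_2 - 22, LT = x_1*x_2.

S(f_1,f_2): lcm = x_1*x_2. S = 34/3*x_1 - x_2**2 - 17/3*x_2 + 80/3.
  leading term x_1: no divisor's leading term divides it; move 34/3*x_1 to the remainder.
  leading term x_2**2: no divisor's leading term divides it; move -x_2**2 to the remainder.
  leading term x_2: no divisor's leading term divides it; move -17/3*x_2 to the remainder.
  leading term 1: no divisor's leading term divides it; move 80/3 to the remainder.
  remainder 34/3*x_1 - x_2**2 - 17/3*x_2 + 80/3 ≠ 0; add h_3 = 34/3*x_1 - x_2**2 - 17/3*x_2 + 80/3 to the basis.

S(f_1,h_3): lcm = x_1*x_2. S = 4/3*x_1 + 3/34*x_2**3 + 1/2*x_2**2 - 154/51*x_2 + 14/3.
  leading term x_1: subtract (2/17)·h_3 from 4/3*x_1 + 3/34*x_2**3 + 1/2*x_2**2 - 154/51*x_2 + 14/3 → 3/34*x_2**3 + 21/34*x_2**2 - 40/17*x_2 + 26/17
  leading term x_2**3: no divisor's leading term divides it; move 3/34*x_2**3 to the remainder.
  leading term x_2**2: no divisor's leading term divides it; move 21/34*x_2**2 to the remainder.
  leading term x_2: no divisor's leading term divides it; move -40/17*x_2 to the remainder.
  leading term 1: no divisor's leading term divides it; move 26/17 to the remainder.
  remainder 3/34*x_2**3 + 21/34*x_2**2 - 40/17*x_2 + 26/17 ≠ 0; add h_4 = 3/34*x_2**3 + 21/34*x_2**2 - 40/17*x_2 + 26/17 to the basis.

S(f_2,h_3): lcm = x_1*x_2. S = -10*x_1 + 3/34*x_2**3 + 3/2*x_2**2 + 45/17*x_2 - 22.
  leading term x_1: subtract (-15/17)·h_3 from -10*x_1 + 3/34*x_2**3 + 3/2*x_2**2 + 45/17*x_2 - 22 → 3/34*x_2**3 + 21/34*x_2**2 - 40/17*x_2 + 26/17
  leading term x_2**3: subtract (1)·h_4 from 3/34*x_2**3 + 21/34*x_2**2 - 40/17*x_2 + 26/17 → 0
  remainder 0.

S(f_1,h_4): lcm = x_1*x_2**3. S = -17/3*x_1*x_2**2 + 80/3*x_1*x_2 - 52/3*x_1 - 2/3*x_2**3 + 14/3*x_2**2.
  leading term x_1*x_2**2: subtract (17/18*x_2)·f_1 from -17/3*x_1*x_2**2 + 80/3*x_1*x_2 - 52/3*x_1 - 2/3*x_2**3 + 14/3*x_2**2 → 308/9*x_1*x_2 - 52/3*x_1 - 2/3*x_2**3 + 8/9*x_2**2 + 238/9*x_2
  leading term x_1*x_2: subtract (-154/27)·f_1 from 308/9*x_1*x_2 - 52/3*x_1 - 2/3*x_2**3 + 8/9*x_2**2 + 238/9*x_2 → -1700/27*x_1 - 2/3*x_2**3 + 8/9*x_2**2 + 1330/27*x_2 - 4312/27
  leading term x_1: subtract (-50/9)·h_3 from -1700/27*x_1 - 2/3*x_2**3 + 8/9*x_2**2 + 1330/27*x_2 - 4312/27 → -2/3*x_2**3 - 14/3*x_2**2 + 160/9*x_2 - 104/9
  leading term x_2**3: subtract (-68/9)·h_4 from -2/3*x_2**3 - 14/3*x_2**2 + 160/9*x_2 - 104/9 → 0
  remainder 0.

S(f_2,h_4): lcm = x_1*x_2**3. S = -17*x_1*x_2**2 + 80/3*x_1*x_2 - 52/3*x_1 + x_2**4 + 5*x_2**3 - 22*x_2**2.
  leading term x_1*x_2**2: subtract (17/6*x_2)·f_1 from -17*x_1*x_2**2 + 80/3*x_1*x_2 - 52/3*x_1 + x_2**4 + 5*x_2**3 - 22*x_2**2 → 148/3*x_1*x_2 - 52/3*x_1 + x_2**4 + 5*x_2**3 - 100/3*x_2**2 + 238/3*x_2
  leading term x_1*x_2: subtract (-74/9)·f_1 from 148/3*x_1*x_2 - 52/3*x_1 + x_2**4 + 5*x_2**3 - 100/3*x_2**2 + 238/3*x_2 → -748/9*x_1 + x_2**4 + 5*x_2**3 - 100/3*x_2**2 + 1010/9*x_2 - 2072/9
  leading term x_1: subtract (-22/3)·h_3 from -748/9*x_1 + x_2**4 + 5*x_2**3 - 100/3*x_2**2 + 1010/9*x_2 - 2072/9 → x_2**4 + 5*x_2**3 - 122/3*x_2**2 + 212/3*x_2 - 104/3
  leading term x_2**4: subtract (34/3*x_2)·h_4 from x_2**4 + 5*x_2**3 - 122/3*x_2**2 + 212/3*x_2 - 104/3 → -2*x_2**3 - 14*x_2**2 + 160/3*x_2 - 104/3
  leading term x_2**3: subtract (-68/3)·h_4 from -2*x_2**3 - 14*x_2**2 + 160/3*x_2 - 104/3 → 0
  remainder 0.

S(h_3,h_4): leading monomials are coprime, so the S-polynomial reduces to 0 (Buchberger's first criterion).
Every S-polynomial of the final basis reduces to 0, so we have a Gröbner basis.
Inter-reduce: drop elements whose leading term is divisible by another's, tail-reduce, and make monic.
Reduced Gröbner basis: {x_1 - 3/34*x_2**2 - 1/2*x_2 + 40/17, x_2**3 + 7*x_2**2 - 80/3*x_2 + 52/3}.
Label its elements g_1 = x_1 - 3/34*x_2**2 - 1/2*x_2 + 40/17, g_2 = x_2**3 + 7*x_2**2 - 80/3*x_2 + 52/3.

Reduce p = -12*x_1*x_2 + 3*x_1 - 159/34*x_2**2 - 9/2*x_2 - 209/17 modulo G:
  leading term x_1*x_2: subtract (-12*x_2)·g_1 from -12*x_1*x_2 + 3*x_1 - 159/34*x_2**2 - 9/2*x_2 - 209/17 → 3*x_1 - 18/17*x_2**3 - 363/34*x_2**2 + 807/34*x_2 - 209/17
  leading term x_1: subtract (3)·g_1 from 3*x_1 - 18/17*x_2**3 - 363/34*x_2**2 + 807/34*x_2 - 209/17 → -18/17*x_2**3 - 177/17*x_2**2 + 429/17*x_2 - 329/17
  leading term x_2**3: subtract (-18/17)·g_2 from -18/17*x_2**3 - 177/17*x_2**2 + 429/17*x_2 - 329/17 → -3*x_2**2 - 3*x_2 - 1
  leading term x_2**2: no divisor's leading term divides it; move -3*x_2**2 to the remainder.
  leading term x_2: no divisor's leading term divides it; move -3*x_2 to the remainder.
  leading term 1: no divisor's leading term divides it; move -1 to the remainder.
  normal form = -3*x_2**2 - 3*x_2 - 1.
The normal form is nonzero, so p ∉ I. Since p minus its normal form lies in I, I + (p) = I + (r) where r = -3*x_2**2 - 3*x_2 - 1; decide whether this ideal is the whole ring.
Run Buchberger on G together with r (pairs among the g_i already reduce to 0 since G is a Gröbner basis):
g_1 = x_1 - 3/34*x_2**2 - 1/2*x_2 + 40/17, LT = x_1.
g_2 = x_2**3 + 7*x_2**2 - 80/3*x_2 + 52/3, LT = x_2**3.
r = -3*x_2**2 - 3*x_2 - 1, LT = x_2**2.

S(g_1,g_2): leading monomials are coprime, so the S-polynomial reduces to 0 (Buchberger's first criterion).
S(g_1,r): leading monomials are coprime, so the S-polynomial reduces to 0 (Buchberger's first criterion).
S(g_2,r): lcm = x_2**3. S = 6*x_2**2 - 27*x_2 + 52/3.
  leading term x_2**2: subtract (-2)·r from 6*x_2**2 - 27*x_2 + 52/3 → -33*x_2 + 46/3
  leading term x_2: no divisor's leading term divides it; move -33*x_2 to the remainder.
  leading term 1: no divisor's leading term divides it; move 46/3 to the remainder.
  remainder -33*x_2 + 46/3 ≠ 0; add m_4 = -33*x_2 + 46/3 to the basis.

S(g_1,m_4): leading monomials are coprime, so the S-polynomial reduces to 0 (Buchberger's first criterion).
S(g_2,m_4): lcm = x_2**3. S = 739/99*x_2**2 - 80/3*x_2 + 52/3.
  leading term x_2**2: subtract (-739/297)·r from 739/99*x_2**2 - 80/3*x_2 + 52/3 → -3379/99*x_2 + 4409/297
  leading term x_2: subtract (3379/3267)·m_4 from -3379/99*x_2 + 4409/297 → -9937/9801
  leading term 1: no divisor's leading term divides it; move -9937/9801 to the remainder.
  remainder -9937/9801 ≠ 0; add m_5 = -9937/9801 to the basis.

S(r,m_4): lcm = x_2**2. S = 145/99*x_2 + 1/3.
  leading term x_2: subtract (-145/3267)·m_4 from 145/99*x_2 + 1/3 → 9937/9801
  leading term 1: subtract (-1)·m_5 from 9937/9801 → 0
  remainder 0.

S(g_1,m_5): leading monomials are coprime, so the S-polynomial reduces to 0 (Buchberger's first criterion).
S(g_2,m_5): leading monomials are coprime, so the S-polynomial reduces to 0 (Buchberger's first criterion).
S(r,m_5): leading monomials are coprime, so the S-polynomial reduces to 0 (Buchberger's first criterion).
S(m_4,m_5): leading monomials are coprime, so the S-polynomial reduces to 0 (Buchberger's first criterion).
Every S-polynomial of the final basis reduces to 0, so we have a Gröbner basis.
Inter-reduce: drop elements whose leading term is divisible by another's, tail-reduce, and make monic.
Reduced Gröbner basis: {1}.
The reduced Gröbner basis of I + (p) is {1}: the ideal is the whole ring, so the enlarged system has no common solution — adjoining p is inconsistent.

Ideal membership is decidable via reduction modulo a Gröbner basis.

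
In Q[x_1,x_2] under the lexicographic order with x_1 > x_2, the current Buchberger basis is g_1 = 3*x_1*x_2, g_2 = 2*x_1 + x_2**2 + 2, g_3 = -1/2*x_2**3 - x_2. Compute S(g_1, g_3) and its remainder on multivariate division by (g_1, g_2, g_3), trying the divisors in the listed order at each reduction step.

S(g_1, g_3) = -2*x_1*x_2; remainder on division = 0.

lcm(LM(g_1), LM(g_3)) = x_1*x_2**3.
S = (lcm/LT(g_1))·g_1 − (lcm/LT(g_3))·g_3 = -2*x_1*x_2.
Reduce S modulo (g_1, g_2, g_3) in that order:
  leading term x_1*x_2: subtract (-2/3)·g_1 from -2*x_1*x_2 → 0
The remainder is 0, so this S-polynomial contributes no new basis element.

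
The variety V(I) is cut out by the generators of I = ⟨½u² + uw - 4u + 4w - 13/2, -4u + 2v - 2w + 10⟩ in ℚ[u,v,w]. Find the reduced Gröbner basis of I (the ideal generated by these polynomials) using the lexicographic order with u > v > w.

G = {u - ½v + ½w - 5/2, v² + 2vw - 6v - 3w² + 58w - 107}

f_1 = ½u² + uw - 4u + 4w - 13/2, LT = u².
f_2 = -4u + 2v - 2w + 10, LT = u.

S(f_1,f_2): lcm = u². S = ½uv + 3/2uw - 11/2u + 8w - 13.
  leading term uv: subtract (-⅛v)·f_2 from ½uv + 3/2uw - 11/2u + 8w - 13 → 3/2uw - 11/2u + ¼v² - ¼vw + 5/4v + 8w - 13
  leading term uw: subtract (-⅜w)·f_2 from 3/2uw - 11/2u + ¼v² - ¼vw + 5/4v + 8w - 13 → -11/2u + ¼v² + ½vw + 5/4v - ¾w² + 47/4w - 13
  leading term u: subtract (11/8)·f_2 from -11/2u + ¼v² + ½vw + 5/4v - ¾w² + 47/4w - 13 → ¼v² + ½vw - 3/2v - ¾w² + 29/2w - 107/4
  leading term v²: no divisor's leading term divides it; move ¼v² to the remainder.
  leading term vw: no divisor's leading term divides it; move ½vw to the remainder.
  leading term v: no divisor's leading term divides it; move -3/2v to the remainder.
  leading term w²: no divisor's leading term divides it; move -¾w² to the remainder.
  leading term w: no divisor's leading term divides it; move 29/2w to the remainder.
  leading term 1: no divisor's leading term divides it; move -107/4 to the remainder.
  remainder ¼v² + ½vw - 3/2v - ¾w² + 29/2w - 107/4 ≠ 0; add g_3 = ¼v² + ½vw - 3/2v - ¾w² + 29/2w - 107/4 to the basis.

The other S-polynomials (S(f_1,g_3), S(f_2,g_3)) all reduce to 0 modulo the current basis, so we have a Gröbner basis.
Inter-reduce: drop elements whose leading term is divisible by another's, tail-reduce, and make monic.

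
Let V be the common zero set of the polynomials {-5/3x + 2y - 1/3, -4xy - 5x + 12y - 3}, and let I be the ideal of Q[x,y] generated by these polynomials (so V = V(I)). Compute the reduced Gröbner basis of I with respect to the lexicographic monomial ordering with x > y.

G = {x - 6/5y + 1/5, y^2 - 17/12y + 5/12}

This is the nonlinear analogue of row-reducing a linear system.

f_1 = -5/3x + 2y - 1/3, LT = x.
f_2 = -4xy - 5x + 12y - 3, LT = xy.

S(f_1,f_2): lcm = xy. S = -5/4x - 6/5y^2 + 16/5y - 3/4.
  reduce S modulo (f_1, f_2):
  remainder -6/5y^2 + 17/10y - 1/2 ≠ 0; add g_3 = -6/5y^2 + 17/10y - 1/2 to the basis.

The other S-polynomials (S(f_1,g_3), S(f_2,g_3)) all reduce to 0 modulo the current basis, so we have a Gröbner basis.
Inter-reduce: drop elements whose leading term is divisible by another's, tail-reduce, and make monic.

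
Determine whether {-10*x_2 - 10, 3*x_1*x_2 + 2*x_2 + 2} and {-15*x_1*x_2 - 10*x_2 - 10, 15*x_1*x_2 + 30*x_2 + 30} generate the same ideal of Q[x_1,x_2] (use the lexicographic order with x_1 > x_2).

Yes, the ideals are equal.

Since reduced Gröbner bases are canonical representatives of ideals under a given ordering, it suffices to compute and compare them.
Buchberger on the first generating set:
f_1 = -10*x_2 - 10, LT = x_2.
f_2 = 3*x_1*x_2 + 2*x_2 + 2, LT = x_1*x_2.

S(f_1,f_2): lcm = x_1*x_2. S = x_1 - 2/3*x_2 - 2/3.
  leading term x_1: no divisor's leading term divides it; move x_1 to the remainder.
  leading term x_2: subtract (1/15)·f_1 from -2/3*x_2 - 2/3 → 0
  remainder x_1 ≠ 0; add g_3 = x_1 to the basis.

S(f_1,g_3): leading monomials are coprime, so the S-polynomial reduces to 0 (Buchberger's first criterion).
S(f_2,g_3): lcm = x_1*x_2. S = 2/3*x_2 + 2/3.
  leading term x_2: subtract (-1/15)·f_1 from 2/3*x_2 + 2/3 → 0
  remainder 0.

Every S-polynomial of the final basis reduces to 0, so we have a Gröbner basis.
Inter-reduce: drop elements whose leading term is divisible by another's, tail-reduce, and make monic.
Reduced Gröbner basis: {x_1, x_2 + 1}.

Buchberger on the second generating set:
h_1 = -15*x_1*x_2 - 10*x_2 - 10, LT = x_1*x_2.
h_2 = 15*x_1*x_2 + 30*x_2 + 30, LT = x_1*x_2.

S(h_1,h_2): lcm = x_1*x_2. S = -4/3*x_2 - 4/3.
  leading term x_2: no divisor's leading term divides it; move -4/3*x_2 to the remainder.
  leading term 1: no divisor's leading term divides it; move -4/3 to the remainder.
  remainder -4/3*x_2 - 4/3 ≠ 0; add k_3 = -4/3*x_2 - 4/3 to the basis.

S(h_1,k_3): lcm = x_1*x_2. S = -x_1 + 2/3*x_2 + 2/3.
  leading term x_1: no divisor's leading term divides it; move -x_1 to the remainder.
  leading term x_2: subtract (-1/2)·k_3 from 2/3*x_2 + 2/3 → 0
  remainder -x_1 ≠ 0; add k_4 = -x_1 to the basis.

S(h_2,k_3): lcm = x_1*x_2. S = -x_1 + 2*x_2 + 2.
  leading term x_1: subtract (1)·k_4 from -x_1 + 2*x_2 + 2 → 2*x_2 + 2
  leading term x_2: subtract (-3/2)·k_3 from 2*x_2 + 2 → 0
  remainder 0.

S(h_1,k_4): lcm = x_1*x_2. S = 2/3*x_2 + 2/3.
  leading term x_2: subtract (-1/2)·k_3 from 2/3*x_2 + 2/3 → 0
  remainder 0.

S(h_2,k_4): lcm = x_1*x_2. S = 2*x_2 + 2.
  leading term x_2: subtract (-3/2)·k_3 from 2*x_2 + 2 → 0
  remainder 0.

S(k_3,k_4): leading monomials are coprime, so the S-polynomial reduces to 0 (Buchberger's first criterion).
Every S-polynomial of the final basis reduces to 0, so we have a Gröbner basis.
Inter-reduce: drop elements whose leading term is divisible by another's, tail-reduce, and make monic.
Reduced Gröbner basis: {x_1, x_2 + 1}.

These coincide, so the ideals are equal.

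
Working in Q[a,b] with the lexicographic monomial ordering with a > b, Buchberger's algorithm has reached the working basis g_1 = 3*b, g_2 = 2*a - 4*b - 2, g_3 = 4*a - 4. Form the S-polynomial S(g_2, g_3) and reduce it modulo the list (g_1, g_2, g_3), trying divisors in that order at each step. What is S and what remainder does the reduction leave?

lcm(LM(g_2), LM(g_3)) = a.
S = (lcm/LT(g_2))·g_2 − (lcm/LT(g_3))·g_3 = -2*b.
Reduce S modulo (g_1, g_2, g_3) in that order:
  leading term b: subtract (-2/3)·g_1 from -2*b → 0
The remainder is 0, so this S-polynomial contributes no new basis element.
An S-polynomial is built so that the two leading terms cancel; whether anything survives reduction is exactly the Gröbner-basis criterion.

S(g_2, g_3) = -2*b; remainder on division = 0.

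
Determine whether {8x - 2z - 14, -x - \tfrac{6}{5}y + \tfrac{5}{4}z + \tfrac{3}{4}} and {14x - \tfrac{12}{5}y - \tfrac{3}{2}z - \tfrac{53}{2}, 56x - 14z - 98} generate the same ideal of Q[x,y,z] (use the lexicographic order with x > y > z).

Yes, the ideals are equal.

Two ideals are equal iff their reduced Gröbner bases coincide (the reduced basis is unique for a fixed ordering).
Buchberger on the first generating set:
f_1 = 8x - 2z - 14, LT = x.
f_2 = -x - \tfrac{6}{5}y + \tfrac{5}{4}z + \tfrac{3}{4}, LT = x.

S(f_1,f_2): lcm = x. S = -\tfrac{6}{5}y + z - 1.
  leading term y: no divisor's leading term divides it; move -\tfrac{6}{5}y to the remainder.
  leading term z: no divisor's leading term divides it; move z to the remainder.
  leading term 1: no divisor's leading term divides it; move -1 to the remainder.
  remainder -\tfrac{6}{5}y + z - 1 ≠ 0; add g_3 = -\tfrac{6}{5}y + z - 1 to the basis.

The other S-polynomials (S(f_1,g_3), S(f_2,g_3)) all reduce to 0 modulo the current basis, so we have a Gröbner basis.
Inter-reduce: drop elements whose leading term is divisible by another's, tail-reduce, and make monic.
Reduced Gröbner basis: {x - \tfrac{1}{4}z - \tfrac{7}{4}, y - \tfrac{5}{6}z + \tfrac{5}{6}}.

Buchberger on the second generating set:
h_1 = 14x - \tfrac{12}{5}y - \tfrac{3}{2}z - \tfrac{53}{2}, LT = x.
h_2 = 56x - 14z - 98, LT = x.

S(h_1,h_2): lcm = x. S = -\tfrac{6}{35}y + \tfrac{1}{7}z - \tfrac{1}{7}.
  leading term y: no divisor's leading term divides it; move -\tfrac{6}{35}y to the remainder.
  leading term z: no divisor's leading term divides it; move \tfrac{1}{7}z to the remainder.
  leading term 1: no divisor's leading term divides it; move -\tfrac{1}{7} to the remainder.
  remainder -\tfrac{6}{35}y + \tfrac{1}{7}z - \tfrac{1}{7} ≠ 0; add k_3 = -\tfrac{6}{35}y + \tfrac{1}{7}z - \tfrac{1}{7} to the basis.

The other S-polynomials (S(h_1,k_3), S(h_2,k_3)) all reduce to 0 modulo the current basis, so we have a Gröbner basis.
Inter-reduce: drop elements whose leading term is divisible by another's, tail-reduce, and make monic.
Reduced Gröbner basis: {x - \tfrac{1}{4}z - \tfrac{7}{4}, y - \tfrac{5}{6}z + \tfrac{5}{6}}.

The two bases agree; hence the ideals are identical.
The same test decides containment: I ⊆ J iff every generator of I reduces to 0 modulo a Gröbner basis of J.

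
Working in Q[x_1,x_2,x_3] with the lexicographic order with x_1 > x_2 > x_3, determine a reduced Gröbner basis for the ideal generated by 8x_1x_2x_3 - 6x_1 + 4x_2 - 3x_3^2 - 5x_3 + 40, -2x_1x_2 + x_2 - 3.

f_1 = 8x_1x_2x_3 - 6x_1 + 4x_2 - 3x_3^2 - 5x_3 + 40, LT = x_1x_2x_3.
f_2 = -2x_1x_2 + x_2 - 3, LT = x_1x_2.

S(f_1,f_2): lcm = x_1x_2x_3. S = -3/4x_1 + 1/2x_2x_3 + 1/2x_2 - 3/8x_3^2 - 17/8x_3 + 5.
  leading term x_1: no divisor's leading term divides it; move -3/4x_1 to the remainder.
  leading term x_2x_3: no divisor's leading term divides it; move 1/2x_2x_3 to the remainder.
  leading term x_2: no divisor's leading term divides it; move 1/2x_2 to the remainder.
  leading term x_3^2: no divisor's leading term divides it; move -3/8x_3^2 to the remainder.
  leading term x_3: no divisor's leading term divides it; move -17/8x_3 to the remainder.
  leading term 1: no divisor's leading term divides it; move 5 to the remainder.
  remainder -3/4x_1 + 1/2x_2x_3 + 1/2x_2 - 3/8x_3^2 - 17/8x_3 + 5 ≠ 0; add g_3 = -3/4x_1 + 1/2x_2x_3 + 1/2x_2 - 3/8x_3^2 - 17/8x_3 + 5 to the basis.

S(f_1,g_3): lcm = x_1x_2x_3. S = -3/4x_1 + 2/3x_2^2x_3^2 + 2/3x_2^2x_3 - 1/2x_2x_3^3 - 17/6x_2x_3^2 + 20/3x_2x_3 + 1/2x_2 - 3/8x_3^2 - 5/8x_3 + 5.
  leading term x_1: subtract (1)·g_3 from -3/4x_1 + 2/3x_2^2x_3^2 + 2/3x_2^2x_3 - 1/2x_2x_3^3 - 17/6x_2x_3^2 + 20/3x_2x_3 + 1/2x_2 - 3/8x_3^2 - 5/8x_3 + 5 → 2/3x_2^2x_3^2 + 2/3x_2^2x_3 - 1/2x_2x_3^3 - 17/6x_2x_3^2 + 37/6x_2x_3 + 3/2x_3
  leading term x_2^2x_3^2: no divisor's leading term divides it; move 2/3x_2^2x_3^2 to the remainder.
  leading term x_2^2x_3: no divisor's leading term divides it; move 2/3x_2^2x_3 to the remainder.
  leading term x_2x_3^3: no divisor's leading term divides it; move -1/2x_2x_3^3 to the remainder.
  leading term x_2x_3^2: no divisor's leading term divides it; move -17/6x_2x_3^2 to the remainder.
  leading term x_2x_3: no divisor's leading term divides it; move 37/6x_2x_3 to the remainder.
  leading term x_3: no divisor's leading term divides it; move 3/2x_3 to the remainder.
  remainder 2/3x_2^2x_3^2 + 2/3x_2^2x_3 - 1/2x_2x_3^3 - 17/6x_2x_3^2 + 37/6x_2x_3 + 3/2x_3 ≠ 0; add g_4 = 2/3x_2^2x_3^2 + 2/3x_2^2x_3 - 1/2x_2x_3^3 - 17/6x_2x_3^2 + 37/6x_2x_3 + 3/2x_3 to the basis.

S(f_2,g_3): lcm = x_1x_2. S = 2/3x_2^2x_3 + 2/3x_2^2 - 1/2x_2x_3^2 - 17/6x_2x_3 + 37/6x_2 + 3/2.
  leading term x_2^2x_3: no divisor's leading term divides it; move 2/3x_2^2x_3 to the remainder.
  leading term x_2^2: no divisor's leading term divides it; move 2/3x_2^2 to the remainder.
  leading term x_2x_3^2: no divisor's leading term divides it; move -1/2x_2x_3^2 to the remainder.
  leading term x_2x_3: no divisor's leading term divides it; move -17/6x_2x_3 to the remainder.
  leading term x_2: no divisor's leading term divides it; move 37/6x_2 to the remainder.
  leading term 1: no divisor's leading term divides it; move 3/2 to the remainder.
  remainder 2/3x_2^2x_3 + 2/3x_2^2 - 1/2x_2x_3^2 - 17/6x_2x_3 + 37/6x_2 + 3/2 ≠ 0; add g_5 = 2/3x_2^2x_3 + 2/3x_2^2 - 1/2x_2x_3^2 - 17/6x_2x_3 + 37/6x_2 + 3/2 to the basis.

The other S-polynomials (S(f_1,g_4), S(f_2,g_4), S(g_3,g_4), S(f_1,g_5), S(f_2,g_5), S(g_3,g_5), S(g_4,g_5)) all reduce to 0 modulo the current basis, so we have a Gröbner basis.
Inter-reduce: drop elements whose leading term is divisible by another's, tail-reduce, and make monic.

G = {x_1 - 2/3x_2x_3 - 2/3x_2 + 1/2x_3^2 + 17/6x_3 - 20/3, x_2^2x_3 + x_2^2 - 3/4x_2x_3^2 - 17/4x_2x_3 + 37/4x_2 + 9/4}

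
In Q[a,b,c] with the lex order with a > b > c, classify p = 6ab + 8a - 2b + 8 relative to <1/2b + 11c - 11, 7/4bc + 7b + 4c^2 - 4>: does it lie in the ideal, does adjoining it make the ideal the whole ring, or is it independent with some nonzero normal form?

First compute the reduced Gröbner basis of I by Buchberger's algorithm.
f_1 = 1/2b + 11c - 11, LT = b.
f_2 = 7/4bc + 7b + 4c^2 - 4, LT = bc.

S(f_1,f_2): lcm = bc. S = -4b + 138/7c^2 - 22c + 16/7.
  reduce S modulo (f_1, f_2):
  remainder 138/7c^2 + 66c - 600/7 ≠ 0; add h_3 = 138/7c^2 + 66c - 600/7 to the basis.

The other S-polynomials (S(f_1,h_3), S(f_2,h_3)) all reduce to 0 modulo the current basis, so we have a Gröbner basis.
Inter-reduce: drop elements whose leading term is divisible by another's, tail-reduce, and make monic.
Reduced Gröbner basis: {b + 22c - 22, c^2 + 77/23c - 100/23}.
Label its elements g_1 = b + 22c - 22, g_2 = c^2 + 77/23c - 100/23.

Reduce p = 6ab + 8a - 2b + 8 modulo G:
  leading term ab: subtract (6a)·g_1 from 6ab + 8a - 2b + 8 → -132ac + 140a - 2b + 8
  leading term ac: no divisor's leading term divides it; move -132ac to the remainder.
  leading term a: no divisor's leading term divides it; move 140a to the remainder.
  leading term b: subtract (-2)·g_1 from -2b + 8 → 44c - 36
  leading term c: no divisor's leading term divides it; move 44c to the remainder.
  leading term 1: no divisor's leading term divides it; move -36 to the remainder.
  normal form = -132ac + 140a + 44c - 36.
The normal form is nonzero, so p ∉ I. Since p minus its normal form lies in I, I + (p) = I + (r) where r = -132ac + 140a + 44c - 36; decide whether this ideal is the whole ring.
Run Buchberger on G together with r (pairs among the g_i already reduce to 0 since G is a Gröbner basis):
g_1 = b + 22c - 22, LT = b.
g_2 = c^2 + 77/23c - 100/23, LT = c^2.
r = -132ac + 140a + 44c - 36, LT = ac.

S(g_2,r): lcm = ac^2. S = 3346/759ac - 100/23a + 1/3c^2 - 3/11c.
  reduce S modulo (g_1, g_2, r):
  remainder 8210/25047a + 8/99c + 2062/8349 ≠ 0; add m_4 = 8210/25047a + 8/99c + 2062/8349 to the basis.

The other S-polynomials (S(g_1,g_2), S(g_1,r), S(g_1,m_4), S(g_2,m_4), S(r,m_4)) all reduce to 0 modulo the current basis, so we have a Gröbner basis.
Inter-reduce: drop elements whose leading term is divisible by another's, tail-reduce, and make monic.
Reduced Gröbner basis: {a + 1012/4105c + 3093/4105, b + 22c - 22, c^2 + 77/23c - 100/23}.
The reduced Gröbner basis of I + (p) is {a + 1012/4105c + 3093/4105, b + 22c - 22, c^2 + 77/23c - 100/23} ≠ {1}, a proper ideal, so the enlarged system stays consistent: p is independent of I, with normal form -132ac + 140a + 44c - 36.

6ab + 8a - 2b + 8 is independent of I; its normal form modulo I is -132ac + 140a + 44c - 36.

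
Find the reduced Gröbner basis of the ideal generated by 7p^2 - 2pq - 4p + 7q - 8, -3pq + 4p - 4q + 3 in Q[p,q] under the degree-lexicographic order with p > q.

G = {p^2 - 20/21p + 29/21q - 10/7, pq - 4/3p + 4/3q - 1, q^2 - 49/87p - 14/87q - 8/29}

f_1 = 7p^2 - 2pq - 4p + 7q - 8, LT = p^2.
f_2 = -3pq + 4p - 4q + 3, LT = pq.

S(f_1,f_2): lcm = p^2q. S = -2/7pq^2 + 4/3p^2 - 40/21pq + q^2 + p - 8/7q.
  leading term pq^2: subtract (2/21q)·f_2 from -2/7pq^2 + 4/3p^2 - 40/21pq + q^2 + p - 8/7q → 4/3p^2 - 16/7pq + 29/21q^2 + p - 10/7q
  leading term p^2: subtract (4/21)·f_1 from 4/3p^2 - 16/7pq + 29/21q^2 + p - 10/7q → -40/21pq + 29/21q^2 + 37/21p - 58/21q + 32/21
  leading term pq: subtract (40/63)·f_2 from -40/21pq + 29/21q^2 + 37/21p - 58/21q + 32/21 → 29/21q^2 - 7/9p - 2/9q - 8/21
  leading term q^2: no divisor's leading term divides it; move 29/21q^2 to the remainder.
  leading term p: no divisor's leading term divides it; move -7/9p to the remainder.
  leading term q: no divisor's leading term divides it; move -2/9q to the remainder.
  leading term 1: no divisor's leading term divides it; move -8/21 to the remainder.
  remainder 29/21q^2 - 7/9p - 2/9q - 8/21 ≠ 0; add g_3 = 29/21q^2 - 7/9p - 2/9q - 8/21 to the basis.

The other S-polynomials (S(f_1,g_3), S(f_2,g_3)) all reduce to 0 modulo the current basis, so we have a Gröbner basis.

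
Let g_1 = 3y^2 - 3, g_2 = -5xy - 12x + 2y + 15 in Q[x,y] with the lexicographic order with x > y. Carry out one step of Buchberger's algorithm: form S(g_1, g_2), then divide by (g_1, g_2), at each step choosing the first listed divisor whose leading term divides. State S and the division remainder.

S(g_1, g_2) = -12/5xy - x + 2/5y^2 + 3y; remainder on division = 119/25x + 51/25y - 34/5.

lcm(LM(g_1), LM(g_2)) = xy^2.
S = (lcm/LT(g_1))·g_1 − (lcm/LT(g_2))·g_2 = -12/5xy - x + 2/5y^2 + 3y.
Reduce S modulo (g_1, g_2) in that order:
  leading term xy: subtract (12/25)·g_2 from -12/5xy - x + 2/5y^2 + 3y → 119/25x + 2/5y^2 + 51/25y - 36/5
  leading term x: no divisor's leading term divides it; move 119/25x to the remainder.
  leading term y^2: subtract (2/15)·g_1 from 2/5y^2 + 51/25y - 36/5 → 51/25y - 34/5
  leading term y: no divisor's leading term divides it; move 51/25y to the remainder.
  leading term 1: no divisor's leading term divides it; move -34/5 to the remainder.
The remainder 119/25x + 51/25y - 34/5 is nonzero, so it would be added as the next basis element.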